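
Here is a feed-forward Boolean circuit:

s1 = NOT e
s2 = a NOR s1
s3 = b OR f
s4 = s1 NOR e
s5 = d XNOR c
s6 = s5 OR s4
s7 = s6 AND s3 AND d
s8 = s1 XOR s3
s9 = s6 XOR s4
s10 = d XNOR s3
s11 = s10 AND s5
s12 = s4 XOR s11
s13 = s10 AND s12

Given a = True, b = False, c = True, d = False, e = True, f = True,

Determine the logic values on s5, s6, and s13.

s5 = False, s6 = False, s13 = False

s1 = NOT e = NOT True = False
s3 = b OR f = False OR True = True
s4 = s1 NOR e = False NOR True = False
s5 = d XNOR c = False XNOR True = False
s6 = s5 OR s4 = False OR False = False
s10 = d XNOR s3 = False XNOR True = False
s11 = s10 AND s5 = False AND False = False
s12 = s4 XOR s11 = False XOR False = False
s13 = s10 AND s12 = False AND False = False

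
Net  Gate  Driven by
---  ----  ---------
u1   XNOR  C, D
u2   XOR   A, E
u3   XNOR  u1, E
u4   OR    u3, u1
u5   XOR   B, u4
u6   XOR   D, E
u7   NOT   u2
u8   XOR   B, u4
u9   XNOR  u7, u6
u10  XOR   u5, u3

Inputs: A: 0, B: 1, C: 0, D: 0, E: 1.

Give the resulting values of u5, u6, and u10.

u5 = 0, u6 = 1, u10 = 1

u1 = C XNOR D = 0 XNOR 0 = 1
u3 = u1 XNOR E = 1 XNOR 1 = 1
u4 = u3 OR u1 = 1 OR 1 = 1
u5 = B XOR u4 = 1 XOR 1 = 0
u6 = D XOR E = 0 XOR 1 = 1
u10 = u5 XOR u3 = 0 XOR 1 = 1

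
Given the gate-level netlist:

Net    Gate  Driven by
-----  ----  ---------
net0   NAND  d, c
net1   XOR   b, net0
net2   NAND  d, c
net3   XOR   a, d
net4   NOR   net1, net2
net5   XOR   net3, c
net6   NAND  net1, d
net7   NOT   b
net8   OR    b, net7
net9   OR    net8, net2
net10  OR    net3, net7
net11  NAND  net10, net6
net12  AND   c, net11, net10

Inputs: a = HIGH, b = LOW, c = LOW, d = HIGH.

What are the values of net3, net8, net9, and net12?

net0 = d NAND c = HIGH NAND LOW = HIGH
net1 = b XOR net0 = LOW XOR HIGH = HIGH
net2 = d NAND c = HIGH NAND LOW = HIGH
net3 = a XOR d = HIGH XOR HIGH = LOW
net6 = net1 NAND d = HIGH NAND HIGH = LOW
net7 = NOT b = NOT LOW = HIGH
net8 = b OR net7 = LOW OR HIGH = HIGH
net9 = net8 OR net2 = HIGH OR HIGH = HIGH
net10 = net3 OR net7 = LOW OR HIGH = HIGH
net11 = net10 NAND net6 = HIGH NAND LOW = HIGH
net12 = c AND net11 AND net10 = LOW AND HIGH AND HIGH = LOW

net3 = LOW, net8 = HIGH, net9 = HIGH, net12 = LOW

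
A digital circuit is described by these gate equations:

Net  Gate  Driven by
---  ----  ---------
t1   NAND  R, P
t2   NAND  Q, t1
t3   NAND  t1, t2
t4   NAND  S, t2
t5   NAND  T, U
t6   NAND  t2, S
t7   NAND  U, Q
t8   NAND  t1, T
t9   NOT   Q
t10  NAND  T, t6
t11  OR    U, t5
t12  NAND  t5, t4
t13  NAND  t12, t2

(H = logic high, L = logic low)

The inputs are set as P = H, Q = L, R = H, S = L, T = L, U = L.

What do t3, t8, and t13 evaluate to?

t3 = H, t8 = H, t13 = H

t1 = R NAND P = H NAND H = L
t2 = Q NAND t1 = L NAND L = H
t3 = t1 NAND t2 = L NAND H = H
t4 = S NAND t2 = L NAND H = H
t5 = T NAND U = L NAND L = H
t8 = t1 NAND T = L NAND L = H
t12 = t5 NAND t4 = H NAND H = L
t13 = t12 NAND t2 = L NAND H = H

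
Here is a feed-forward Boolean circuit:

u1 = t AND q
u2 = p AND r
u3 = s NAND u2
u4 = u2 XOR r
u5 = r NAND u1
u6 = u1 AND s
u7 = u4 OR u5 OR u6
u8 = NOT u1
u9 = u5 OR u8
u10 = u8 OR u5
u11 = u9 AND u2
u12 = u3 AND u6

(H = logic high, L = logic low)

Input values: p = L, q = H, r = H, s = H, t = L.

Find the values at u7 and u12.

u7 = H; u12 = L

u1 = t AND q = L AND H = L
u2 = p AND r = L AND H = L
u3 = s NAND u2 = H NAND L = H
u4 = u2 XOR r = L XOR H = H
u5 = r NAND u1 = H NAND L = H
u6 = u1 AND s = L AND H = L
u7 = u4 OR u5 OR u6 = H OR H OR L = H
u12 = u3 AND u6 = H AND L = L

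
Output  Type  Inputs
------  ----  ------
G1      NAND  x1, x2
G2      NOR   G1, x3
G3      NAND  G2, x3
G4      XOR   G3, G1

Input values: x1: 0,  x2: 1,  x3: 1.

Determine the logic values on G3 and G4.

G3 = 1; G4 = 0

G1 = x1 NAND x2 = 0 NAND 1 = 1
G2 = G1 NOR x3 = 1 NOR 1 = 0
G3 = G2 NAND x3 = 0 NAND 1 = 1
G4 = G3 XOR G1 = 1 XOR 1 = 0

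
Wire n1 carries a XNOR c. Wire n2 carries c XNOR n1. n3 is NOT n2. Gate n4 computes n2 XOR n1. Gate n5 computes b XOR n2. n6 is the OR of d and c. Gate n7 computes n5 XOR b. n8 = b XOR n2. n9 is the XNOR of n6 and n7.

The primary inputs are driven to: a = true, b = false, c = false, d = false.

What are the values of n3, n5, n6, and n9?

n1 = a XNOR c = true XNOR false = false
n2 = c XNOR n1 = false XNOR false = true
n3 = NOT n2 = NOT true = false
n5 = b XOR n2 = false XOR true = true
n6 = d OR c = false OR false = false
n7 = n5 XOR b = true XOR false = true
n9 = n6 XNOR n7 = false XNOR true = false

n3 = false, n5 = true, n6 = false, n9 = false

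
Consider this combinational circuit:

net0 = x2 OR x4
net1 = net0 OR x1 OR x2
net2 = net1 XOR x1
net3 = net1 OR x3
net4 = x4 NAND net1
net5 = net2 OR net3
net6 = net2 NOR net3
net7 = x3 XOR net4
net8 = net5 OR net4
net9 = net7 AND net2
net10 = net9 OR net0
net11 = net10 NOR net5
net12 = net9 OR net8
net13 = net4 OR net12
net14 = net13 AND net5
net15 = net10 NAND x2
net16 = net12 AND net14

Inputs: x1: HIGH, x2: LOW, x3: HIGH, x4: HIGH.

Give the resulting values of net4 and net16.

net4 = LOW; net16 = HIGH

net0 = x2 OR x4 = LOW OR HIGH = HIGH
net1 = net0 OR x1 OR x2 = HIGH OR HIGH OR LOW = HIGH
net2 = net1 XOR x1 = HIGH XOR HIGH = LOW
net3 = net1 OR x3 = HIGH OR HIGH = HIGH
net4 = x4 NAND net1 = HIGH NAND HIGH = LOW
net5 = net2 OR net3 = LOW OR HIGH = HIGH
net7 = x3 XOR net4 = HIGH XOR LOW = HIGH
net8 = net5 OR net4 = HIGH OR LOW = HIGH
net9 = net7 AND net2 = HIGH AND LOW = LOW
net12 = net9 OR net8 = LOW OR HIGH = HIGH
net13 = net4 OR net12 = LOW OR HIGH = HIGH
net14 = net13 AND net5 = HIGH AND HIGH = HIGH
net16 = net12 AND net14 = HIGH AND HIGH = HIGH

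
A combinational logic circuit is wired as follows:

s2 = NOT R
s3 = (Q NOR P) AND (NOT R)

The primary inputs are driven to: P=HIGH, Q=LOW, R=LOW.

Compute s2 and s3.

s2 = NOT LOW = HIGH
s3 = (LOW NOR HIGH) AND (NOT LOW) = LOW

s2 = HIGH, s3 = LOW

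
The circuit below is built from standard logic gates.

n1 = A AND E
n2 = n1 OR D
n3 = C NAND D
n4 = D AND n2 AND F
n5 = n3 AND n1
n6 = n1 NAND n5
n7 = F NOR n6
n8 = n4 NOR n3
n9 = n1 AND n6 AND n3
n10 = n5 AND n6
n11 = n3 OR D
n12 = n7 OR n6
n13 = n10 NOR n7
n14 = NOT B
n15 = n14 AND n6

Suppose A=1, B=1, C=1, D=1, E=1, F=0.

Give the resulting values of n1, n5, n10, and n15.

n1 = 1  n5 = 0  n10 = 0  n15 = 0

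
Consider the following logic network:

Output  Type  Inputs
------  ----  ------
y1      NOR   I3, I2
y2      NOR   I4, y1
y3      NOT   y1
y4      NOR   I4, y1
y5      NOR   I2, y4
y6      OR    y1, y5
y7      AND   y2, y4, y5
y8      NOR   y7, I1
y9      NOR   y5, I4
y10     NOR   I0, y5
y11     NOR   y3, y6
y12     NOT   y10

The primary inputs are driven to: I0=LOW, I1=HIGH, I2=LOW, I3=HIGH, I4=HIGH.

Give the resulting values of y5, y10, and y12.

y1 = I3 NOR I2 = HIGH NOR LOW = LOW
y4 = I4 NOR y1 = HIGH NOR LOW = LOW
y5 = I2 NOR y4 = LOW NOR LOW = HIGH
y10 = I0 NOR y5 = LOW NOR HIGH = LOW
y12 = NOT y10 = NOT LOW = HIGH

y5 = HIGH; y10 = LOW; y12 = HIGH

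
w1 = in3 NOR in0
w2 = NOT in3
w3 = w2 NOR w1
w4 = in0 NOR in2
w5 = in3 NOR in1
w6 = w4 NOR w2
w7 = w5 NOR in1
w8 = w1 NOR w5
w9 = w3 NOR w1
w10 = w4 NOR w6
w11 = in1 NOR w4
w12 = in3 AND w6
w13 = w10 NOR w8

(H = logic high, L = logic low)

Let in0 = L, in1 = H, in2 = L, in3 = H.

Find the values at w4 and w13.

w4 = H, w13 = L

w1 = in3 NOR in0 = H NOR L = L
w2 = NOT in3 = NOT H = L
w4 = in0 NOR in2 = L NOR L = H
w5 = in3 NOR in1 = H NOR H = L
w6 = w4 NOR w2 = H NOR L = L
w8 = w1 NOR w5 = L NOR L = H
w10 = w4 NOR w6 = H NOR L = L
w13 = w10 NOR w8 = L NOR H = L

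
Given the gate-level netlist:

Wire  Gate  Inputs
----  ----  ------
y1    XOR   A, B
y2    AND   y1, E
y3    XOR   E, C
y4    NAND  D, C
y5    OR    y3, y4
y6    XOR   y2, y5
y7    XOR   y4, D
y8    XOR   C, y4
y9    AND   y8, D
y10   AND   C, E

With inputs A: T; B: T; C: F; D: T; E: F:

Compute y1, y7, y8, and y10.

y1 = F; y7 = F; y8 = T; y10 = F

y1 = A XOR B = T XOR T = F
y4 = D NAND C = T NAND F = T
y7 = y4 XOR D = T XOR T = F
y8 = C XOR y4 = F XOR T = T
y10 = C AND E = F AND F = F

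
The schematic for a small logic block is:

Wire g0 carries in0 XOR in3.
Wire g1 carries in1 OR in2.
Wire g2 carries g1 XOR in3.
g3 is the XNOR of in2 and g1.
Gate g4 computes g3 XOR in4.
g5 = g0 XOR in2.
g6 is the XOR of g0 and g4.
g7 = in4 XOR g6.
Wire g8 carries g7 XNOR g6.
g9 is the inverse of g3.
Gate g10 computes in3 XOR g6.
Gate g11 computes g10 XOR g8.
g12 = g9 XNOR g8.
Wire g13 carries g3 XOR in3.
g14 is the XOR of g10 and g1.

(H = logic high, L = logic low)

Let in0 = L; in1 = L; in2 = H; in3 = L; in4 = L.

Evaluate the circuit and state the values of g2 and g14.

g2 = H  g14 = L

g0 = in0 XOR in3 = L XOR L = L
g1 = in1 OR in2 = L OR H = H
g2 = g1 XOR in3 = H XOR L = H
g3 = in2 XNOR g1 = H XNOR H = H
g4 = g3 XOR in4 = H XOR L = H
g6 = g0 XOR g4 = L XOR H = H
g10 = in3 XOR g6 = L XOR H = H
g14 = g10 XOR g1 = H XOR H = L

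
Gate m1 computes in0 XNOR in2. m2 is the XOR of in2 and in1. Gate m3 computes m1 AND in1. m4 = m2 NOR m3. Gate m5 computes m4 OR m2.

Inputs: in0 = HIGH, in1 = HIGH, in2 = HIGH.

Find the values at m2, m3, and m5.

m1 = in0 XNOR in2 = HIGH XNOR HIGH = HIGH
m2 = in2 XOR in1 = HIGH XOR HIGH = LOW
m3 = m1 AND in1 = HIGH AND HIGH = HIGH
m4 = m2 NOR m3 = LOW NOR HIGH = LOW
m5 = m4 OR m2 = LOW OR LOW = LOW

m2 = LOW, m3 = HIGH, m5 = LOW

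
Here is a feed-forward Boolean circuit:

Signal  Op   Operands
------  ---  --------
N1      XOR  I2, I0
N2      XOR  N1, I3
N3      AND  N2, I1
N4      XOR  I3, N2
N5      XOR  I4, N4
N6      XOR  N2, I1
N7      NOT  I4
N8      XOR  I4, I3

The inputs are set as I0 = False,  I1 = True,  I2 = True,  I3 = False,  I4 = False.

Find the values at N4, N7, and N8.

N4 = True; N7 = True; N8 = False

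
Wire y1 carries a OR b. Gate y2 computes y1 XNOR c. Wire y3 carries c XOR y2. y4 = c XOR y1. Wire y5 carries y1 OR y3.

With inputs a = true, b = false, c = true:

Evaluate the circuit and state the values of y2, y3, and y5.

y1 = a OR b = true OR false = true
y2 = y1 XNOR c = true XNOR true = true
y3 = c XOR y2 = true XOR true = false
y5 = y1 OR y3 = true OR false = true

y2 = true  y3 = false  y5 = true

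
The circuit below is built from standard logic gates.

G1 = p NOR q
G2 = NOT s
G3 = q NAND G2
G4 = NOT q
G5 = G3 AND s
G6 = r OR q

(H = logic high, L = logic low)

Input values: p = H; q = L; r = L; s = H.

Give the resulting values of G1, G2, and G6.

G1 = L; G2 = L; G6 = L

G1 = p NOR q = H NOR L = L
G2 = NOT s = NOT H = L
G6 = r OR q = L OR L = L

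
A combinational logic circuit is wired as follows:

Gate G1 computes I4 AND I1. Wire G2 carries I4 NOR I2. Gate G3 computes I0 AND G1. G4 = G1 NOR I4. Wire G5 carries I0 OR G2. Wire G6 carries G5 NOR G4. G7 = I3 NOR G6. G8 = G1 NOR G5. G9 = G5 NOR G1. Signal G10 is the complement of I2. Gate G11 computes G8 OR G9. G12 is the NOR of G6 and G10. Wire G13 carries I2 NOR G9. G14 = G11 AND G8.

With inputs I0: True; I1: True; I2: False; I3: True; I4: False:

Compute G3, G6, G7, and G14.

G3 = False, G6 = False, G7 = False, G14 = False

G1 = I4 AND I1 = False AND True = False
G2 = I4 NOR I2 = False NOR False = True
G3 = I0 AND G1 = True AND False = False
G4 = G1 NOR I4 = False NOR False = True
G5 = I0 OR G2 = True OR True = True
G6 = G5 NOR G4 = True NOR True = False
G7 = I3 NOR G6 = True NOR False = False
G8 = G1 NOR G5 = False NOR True = False
G9 = G5 NOR G1 = True NOR False = False
G11 = G8 OR G9 = False OR False = False
G14 = G11 AND G8 = False AND False = False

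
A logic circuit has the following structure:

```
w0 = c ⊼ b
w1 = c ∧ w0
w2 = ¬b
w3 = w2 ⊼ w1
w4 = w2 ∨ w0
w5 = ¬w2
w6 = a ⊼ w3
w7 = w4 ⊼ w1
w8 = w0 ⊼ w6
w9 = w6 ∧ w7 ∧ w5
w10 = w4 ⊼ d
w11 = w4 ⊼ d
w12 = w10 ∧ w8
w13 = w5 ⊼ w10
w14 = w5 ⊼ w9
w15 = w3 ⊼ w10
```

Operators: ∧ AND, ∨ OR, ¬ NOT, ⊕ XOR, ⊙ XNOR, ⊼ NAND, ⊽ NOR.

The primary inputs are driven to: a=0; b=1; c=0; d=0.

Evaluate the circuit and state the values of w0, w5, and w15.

w0 = c NAND b = 0 NAND 1 = 1
w1 = c AND w0 = 0 AND 1 = 0
w2 = NOT b = NOT 1 = 0
w3 = w2 NAND w1 = 0 NAND 0 = 1
w4 = w2 OR w0 = 0 OR 1 = 1
w5 = NOT w2 = NOT 0 = 1
w10 = w4 NAND d = 1 NAND 0 = 1
w15 = w3 NAND w10 = 1 NAND 1 = 0

w0 = 1, w5 = 1, w15 = 0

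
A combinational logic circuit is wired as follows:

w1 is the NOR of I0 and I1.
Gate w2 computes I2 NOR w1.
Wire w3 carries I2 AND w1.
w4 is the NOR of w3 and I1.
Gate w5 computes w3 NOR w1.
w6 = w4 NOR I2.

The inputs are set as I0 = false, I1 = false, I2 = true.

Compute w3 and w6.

w1 = I0 NOR I1 = false NOR false = true
w3 = I2 AND w1 = true AND true = true
w4 = w3 NOR I1 = true NOR false = false
w6 = w4 NOR I2 = false NOR true = false

w3 = true; w6 = false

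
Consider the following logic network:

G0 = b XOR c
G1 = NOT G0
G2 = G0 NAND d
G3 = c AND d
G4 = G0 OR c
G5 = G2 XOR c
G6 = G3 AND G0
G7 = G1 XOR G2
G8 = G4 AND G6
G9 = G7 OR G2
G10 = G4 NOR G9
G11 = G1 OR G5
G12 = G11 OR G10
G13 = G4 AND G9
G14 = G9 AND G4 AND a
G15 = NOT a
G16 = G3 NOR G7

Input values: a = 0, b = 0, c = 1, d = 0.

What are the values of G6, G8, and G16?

G0 = b XOR c = 0 XOR 1 = 1
G1 = NOT G0 = NOT 1 = 0
G2 = G0 NAND d = 1 NAND 0 = 1
G3 = c AND d = 1 AND 0 = 0
G4 = G0 OR c = 1 OR 1 = 1
G6 = G3 AND G0 = 0 AND 1 = 0
G7 = G1 XOR G2 = 0 XOR 1 = 1
G8 = G4 AND G6 = 1 AND 0 = 0
G16 = G3 NOR G7 = 0 NOR 1 = 0

G6 = 0; G8 = 0; G16 = 0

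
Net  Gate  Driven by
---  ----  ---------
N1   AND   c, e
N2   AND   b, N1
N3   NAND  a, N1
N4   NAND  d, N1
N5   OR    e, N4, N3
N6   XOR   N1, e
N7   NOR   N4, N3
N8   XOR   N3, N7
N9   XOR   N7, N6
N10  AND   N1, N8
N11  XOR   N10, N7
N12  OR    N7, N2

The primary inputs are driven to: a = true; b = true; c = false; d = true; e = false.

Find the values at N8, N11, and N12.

N8 = true  N11 = false  N12 = false

N1 = c AND e = false AND false = false
N2 = b AND N1 = true AND false = false
N3 = a NAND N1 = true NAND false = true
N4 = d NAND N1 = true NAND false = true
N7 = N4 NOR N3 = true NOR true = false
N8 = N3 XOR N7 = true XOR false = true
N10 = N1 AND N8 = false AND true = false
N11 = N10 XOR N7 = false XOR false = false
N12 = N7 OR N2 = false OR false = false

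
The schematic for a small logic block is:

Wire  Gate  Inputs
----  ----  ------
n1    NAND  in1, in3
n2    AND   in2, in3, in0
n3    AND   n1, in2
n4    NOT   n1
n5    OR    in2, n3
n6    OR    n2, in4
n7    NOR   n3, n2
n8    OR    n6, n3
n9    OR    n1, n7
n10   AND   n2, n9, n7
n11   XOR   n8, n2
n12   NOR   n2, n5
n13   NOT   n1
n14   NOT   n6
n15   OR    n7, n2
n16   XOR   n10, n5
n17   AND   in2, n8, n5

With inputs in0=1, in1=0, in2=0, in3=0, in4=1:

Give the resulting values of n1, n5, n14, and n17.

n1 = 1  n5 = 0  n14 = 0  n17 = 0

n1 = in1 NAND in3 = 0 NAND 0 = 1
n2 = in2 AND in3 AND in0 = 0 AND 0 AND 1 = 0
n3 = n1 AND in2 = 1 AND 0 = 0
n5 = in2 OR n3 = 0 OR 0 = 0
n6 = n2 OR in4 = 0 OR 1 = 1
n8 = n6 OR n3 = 1 OR 0 = 1
n14 = NOT n6 = NOT 1 = 0
n17 = in2 AND n8 AND n5 = 0 AND 1 AND 0 = 0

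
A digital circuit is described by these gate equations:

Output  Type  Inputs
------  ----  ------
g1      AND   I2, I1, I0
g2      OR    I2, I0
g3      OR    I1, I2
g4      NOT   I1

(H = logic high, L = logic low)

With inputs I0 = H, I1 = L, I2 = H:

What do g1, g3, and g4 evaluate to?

g1 = I2 AND I1 AND I0 = H AND L AND H = L
g3 = I1 OR I2 = L OR H = H
g4 = NOT I1 = NOT L = H

g1 = L  g3 = H  g4 = H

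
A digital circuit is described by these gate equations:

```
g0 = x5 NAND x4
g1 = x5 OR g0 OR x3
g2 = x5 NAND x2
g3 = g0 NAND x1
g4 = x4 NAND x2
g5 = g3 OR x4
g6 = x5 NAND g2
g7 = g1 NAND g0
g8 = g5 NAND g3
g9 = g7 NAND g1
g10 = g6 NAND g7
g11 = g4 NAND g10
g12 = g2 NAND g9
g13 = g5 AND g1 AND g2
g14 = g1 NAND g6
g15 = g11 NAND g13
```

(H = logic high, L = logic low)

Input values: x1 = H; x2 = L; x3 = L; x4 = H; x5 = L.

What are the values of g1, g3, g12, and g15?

g1 = H; g3 = L; g12 = L; g15 = H

g0 = x5 NAND x4 = L NAND H = H
g1 = x5 OR g0 OR x3 = L OR H OR L = H
g2 = x5 NAND x2 = L NAND L = H
g3 = g0 NAND x1 = H NAND H = L
g4 = x4 NAND x2 = H NAND L = H
g5 = g3 OR x4 = L OR H = H
g6 = x5 NAND g2 = L NAND H = H
g7 = g1 NAND g0 = H NAND H = L
g9 = g7 NAND g1 = L NAND H = H
g10 = g6 NAND g7 = H NAND L = H
g11 = g4 NAND g10 = H NAND H = L
g12 = g2 NAND g9 = H NAND H = L
g13 = g5 AND g1 AND g2 = H AND H AND H = H
g15 = g11 NAND g13 = L NAND H = H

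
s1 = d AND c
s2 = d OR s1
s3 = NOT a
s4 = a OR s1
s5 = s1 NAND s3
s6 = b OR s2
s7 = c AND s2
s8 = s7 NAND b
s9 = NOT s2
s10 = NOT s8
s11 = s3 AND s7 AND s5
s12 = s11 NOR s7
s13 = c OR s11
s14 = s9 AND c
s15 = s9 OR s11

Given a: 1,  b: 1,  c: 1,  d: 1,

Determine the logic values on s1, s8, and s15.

s1 = d AND c = 1 AND 1 = 1
s2 = d OR s1 = 1 OR 1 = 1
s3 = NOT a = NOT 1 = 0
s5 = s1 NAND s3 = 1 NAND 0 = 1
s7 = c AND s2 = 1 AND 1 = 1
s8 = s7 NAND b = 1 NAND 1 = 0
s9 = NOT s2 = NOT 1 = 0
s11 = s3 AND s7 AND s5 = 0 AND 1 AND 1 = 0
s15 = s9 OR s11 = 0 OR 0 = 0

s1 = 1, s8 = 0, s15 = 0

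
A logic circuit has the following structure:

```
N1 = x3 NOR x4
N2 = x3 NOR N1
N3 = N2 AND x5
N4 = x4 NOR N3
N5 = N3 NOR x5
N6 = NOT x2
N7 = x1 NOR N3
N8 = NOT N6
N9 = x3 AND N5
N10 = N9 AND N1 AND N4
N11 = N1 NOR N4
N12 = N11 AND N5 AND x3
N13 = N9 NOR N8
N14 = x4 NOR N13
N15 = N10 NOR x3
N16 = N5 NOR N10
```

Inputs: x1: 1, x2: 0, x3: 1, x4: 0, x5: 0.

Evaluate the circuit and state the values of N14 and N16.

N1 = x3 NOR x4 = 1 NOR 0 = 0
N2 = x3 NOR N1 = 1 NOR 0 = 0
N3 = N2 AND x5 = 0 AND 0 = 0
N4 = x4 NOR N3 = 0 NOR 0 = 1
N5 = N3 NOR x5 = 0 NOR 0 = 1
N6 = NOT x2 = NOT 0 = 1
N8 = NOT N6 = NOT 1 = 0
N9 = x3 AND N5 = 1 AND 1 = 1
N10 = N9 AND N1 AND N4 = 1 AND 0 AND 1 = 0
N13 = N9 NOR N8 = 1 NOR 0 = 0
N14 = x4 NOR N13 = 0 NOR 0 = 1
N16 = N5 NOR N10 = 1 NOR 0 = 0

N14 = 1  N16 = 0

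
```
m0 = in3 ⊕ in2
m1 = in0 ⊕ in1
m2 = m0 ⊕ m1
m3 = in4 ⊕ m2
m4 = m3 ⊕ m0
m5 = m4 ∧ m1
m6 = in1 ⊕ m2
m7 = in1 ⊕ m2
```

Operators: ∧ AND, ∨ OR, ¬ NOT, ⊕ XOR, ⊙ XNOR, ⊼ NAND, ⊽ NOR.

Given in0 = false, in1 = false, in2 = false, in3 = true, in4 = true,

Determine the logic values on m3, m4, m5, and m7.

m3 = false, m4 = true, m5 = false, m7 = true

m0 = in3 XOR in2 = true XOR false = true
m1 = in0 XOR in1 = false XOR false = false
m2 = m0 XOR m1 = true XOR false = true
m3 = in4 XOR m2 = true XOR true = false
m4 = m3 XOR m0 = false XOR true = true
m5 = m4 AND m1 = true AND false = false
m7 = in1 XOR m2 = false XOR true = true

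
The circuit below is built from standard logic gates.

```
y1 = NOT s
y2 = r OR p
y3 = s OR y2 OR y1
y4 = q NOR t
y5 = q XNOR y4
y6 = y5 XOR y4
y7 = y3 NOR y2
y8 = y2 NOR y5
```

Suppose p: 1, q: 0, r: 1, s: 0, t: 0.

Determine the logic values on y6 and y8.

y2 = r OR p = 1 OR 1 = 1
y4 = q NOR t = 0 NOR 0 = 1
y5 = q XNOR y4 = 0 XNOR 1 = 0
y6 = y5 XOR y4 = 0 XOR 1 = 1
y8 = y2 NOR y5 = 1 NOR 0 = 0

y6 = 1, y8 = 0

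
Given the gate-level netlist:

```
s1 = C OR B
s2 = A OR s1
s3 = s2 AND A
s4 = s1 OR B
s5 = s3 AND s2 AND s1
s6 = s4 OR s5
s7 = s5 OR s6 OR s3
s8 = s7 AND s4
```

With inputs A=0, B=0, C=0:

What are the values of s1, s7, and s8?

s1 = 0; s7 = 0; s8 = 0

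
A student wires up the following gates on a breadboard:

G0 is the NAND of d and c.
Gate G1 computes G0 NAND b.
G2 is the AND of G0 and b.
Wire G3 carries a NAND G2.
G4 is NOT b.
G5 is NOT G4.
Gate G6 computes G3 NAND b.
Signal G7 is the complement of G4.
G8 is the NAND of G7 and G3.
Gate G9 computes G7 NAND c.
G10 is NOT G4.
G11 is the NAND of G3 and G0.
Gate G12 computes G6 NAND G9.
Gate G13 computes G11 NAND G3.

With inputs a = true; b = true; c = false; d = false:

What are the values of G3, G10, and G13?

G3 = false; G10 = true; G13 = true

G0 = d NAND c = false NAND false = true
G2 = G0 AND b = true AND true = true
G3 = a NAND G2 = true NAND true = false
G4 = NOT b = NOT true = false
G10 = NOT G4 = NOT false = true
G11 = G3 NAND G0 = false NAND true = true
G13 = G11 NAND G3 = true NAND false = true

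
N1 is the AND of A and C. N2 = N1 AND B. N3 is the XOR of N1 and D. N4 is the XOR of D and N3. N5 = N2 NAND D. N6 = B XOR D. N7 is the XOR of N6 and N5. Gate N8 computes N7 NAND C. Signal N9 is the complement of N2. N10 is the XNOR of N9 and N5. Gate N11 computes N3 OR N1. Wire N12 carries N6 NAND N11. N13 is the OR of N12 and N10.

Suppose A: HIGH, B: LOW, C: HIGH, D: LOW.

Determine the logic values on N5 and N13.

N5 = HIGH, N13 = HIGH

N1 = A AND C = HIGH AND HIGH = HIGH
N2 = N1 AND B = HIGH AND LOW = LOW
N3 = N1 XOR D = HIGH XOR LOW = HIGH
N5 = N2 NAND D = LOW NAND LOW = HIGH
N6 = B XOR D = LOW XOR LOW = LOW
N9 = NOT N2 = NOT LOW = HIGH
N10 = N9 XNOR N5 = HIGH XNOR HIGH = HIGH
N11 = N3 OR N1 = HIGH OR HIGH = HIGH
N12 = N6 NAND N11 = LOW NAND HIGH = HIGH
N13 = N12 OR N10 = HIGH OR HIGH = HIGH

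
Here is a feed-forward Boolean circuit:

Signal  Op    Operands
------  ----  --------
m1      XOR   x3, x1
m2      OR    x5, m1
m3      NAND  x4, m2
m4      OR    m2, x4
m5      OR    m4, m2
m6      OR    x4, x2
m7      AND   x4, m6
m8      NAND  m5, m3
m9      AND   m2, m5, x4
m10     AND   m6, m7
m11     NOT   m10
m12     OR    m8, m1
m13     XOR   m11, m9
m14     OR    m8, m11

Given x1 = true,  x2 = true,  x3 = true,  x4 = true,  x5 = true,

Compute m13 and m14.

m13 = true; m14 = true

m1 = x3 XOR x1 = true XOR true = false
m2 = x5 OR m1 = true OR false = true
m3 = x4 NAND m2 = true NAND true = false
m4 = m2 OR x4 = true OR true = true
m5 = m4 OR m2 = true OR true = true
m6 = x4 OR x2 = true OR true = true
m7 = x4 AND m6 = true AND true = true
m8 = m5 NAND m3 = true NAND false = true
m9 = m2 AND m5 AND x4 = true AND true AND true = true
m10 = m6 AND m7 = true AND true = true
m11 = NOT m10 = NOT true = false
m13 = m11 XOR m9 = false XOR true = true
m14 = m8 OR m11 = true OR false = true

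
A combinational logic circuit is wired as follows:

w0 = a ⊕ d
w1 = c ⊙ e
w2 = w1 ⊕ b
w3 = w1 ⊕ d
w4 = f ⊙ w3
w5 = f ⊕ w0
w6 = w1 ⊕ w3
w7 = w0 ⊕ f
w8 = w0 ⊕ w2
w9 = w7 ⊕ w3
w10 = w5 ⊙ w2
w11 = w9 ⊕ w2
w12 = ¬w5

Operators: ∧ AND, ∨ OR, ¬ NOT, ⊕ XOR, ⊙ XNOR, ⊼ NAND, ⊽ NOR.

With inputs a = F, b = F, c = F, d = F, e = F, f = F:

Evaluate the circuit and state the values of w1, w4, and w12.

w1 = T  w4 = F  w12 = T

w0 = a XOR d = F XOR F = F
w1 = c XNOR e = F XNOR F = T
w3 = w1 XOR d = T XOR F = T
w4 = f XNOR w3 = F XNOR T = F
w5 = f XOR w0 = F XOR F = F
w12 = NOT w5 = NOT F = T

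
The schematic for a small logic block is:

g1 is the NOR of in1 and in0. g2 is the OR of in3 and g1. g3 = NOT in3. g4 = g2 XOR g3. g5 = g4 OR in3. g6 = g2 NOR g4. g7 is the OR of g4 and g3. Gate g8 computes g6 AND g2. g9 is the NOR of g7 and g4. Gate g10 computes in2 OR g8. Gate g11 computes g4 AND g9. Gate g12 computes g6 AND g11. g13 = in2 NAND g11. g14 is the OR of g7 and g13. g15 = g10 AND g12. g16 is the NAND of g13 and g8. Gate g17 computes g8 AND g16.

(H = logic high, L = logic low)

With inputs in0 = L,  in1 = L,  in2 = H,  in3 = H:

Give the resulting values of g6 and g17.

g6 = L, g17 = L

g1 = in1 NOR in0 = L NOR L = H
g2 = in3 OR g1 = H OR H = H
g3 = NOT in3 = NOT H = L
g4 = g2 XOR g3 = H XOR L = H
g6 = g2 NOR g4 = H NOR H = L
g7 = g4 OR g3 = H OR L = H
g8 = g6 AND g2 = L AND H = L
g9 = g7 NOR g4 = H NOR H = L
g11 = g4 AND g9 = H AND L = L
g13 = in2 NAND g11 = H NAND L = H
g16 = g13 NAND g8 = H NAND L = H
g17 = g8 AND g16 = L AND H = L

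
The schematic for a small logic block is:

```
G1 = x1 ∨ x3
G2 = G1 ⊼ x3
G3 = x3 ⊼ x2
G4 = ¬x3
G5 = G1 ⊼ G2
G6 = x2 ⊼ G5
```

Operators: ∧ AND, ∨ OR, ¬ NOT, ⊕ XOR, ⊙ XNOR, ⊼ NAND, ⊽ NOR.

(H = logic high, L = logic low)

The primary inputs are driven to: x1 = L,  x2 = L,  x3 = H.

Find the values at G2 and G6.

G2 = L, G6 = H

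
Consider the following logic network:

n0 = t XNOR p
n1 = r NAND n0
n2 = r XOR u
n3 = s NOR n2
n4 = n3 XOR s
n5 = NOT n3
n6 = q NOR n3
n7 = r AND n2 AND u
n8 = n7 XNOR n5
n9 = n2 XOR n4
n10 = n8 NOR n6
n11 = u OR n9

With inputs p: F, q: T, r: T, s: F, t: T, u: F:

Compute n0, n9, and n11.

n0 = F, n9 = T, n11 = T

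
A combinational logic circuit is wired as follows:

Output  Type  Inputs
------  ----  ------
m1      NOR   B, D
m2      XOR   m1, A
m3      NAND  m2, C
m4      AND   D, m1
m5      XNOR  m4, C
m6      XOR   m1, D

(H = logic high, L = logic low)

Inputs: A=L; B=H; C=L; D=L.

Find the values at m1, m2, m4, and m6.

m1 = B NOR D = H NOR L = L
m2 = m1 XOR A = L XOR L = L
m4 = D AND m1 = L AND L = L
m6 = m1 XOR D = L XOR L = L

m1 = L, m2 = L, m4 = L, m6 = L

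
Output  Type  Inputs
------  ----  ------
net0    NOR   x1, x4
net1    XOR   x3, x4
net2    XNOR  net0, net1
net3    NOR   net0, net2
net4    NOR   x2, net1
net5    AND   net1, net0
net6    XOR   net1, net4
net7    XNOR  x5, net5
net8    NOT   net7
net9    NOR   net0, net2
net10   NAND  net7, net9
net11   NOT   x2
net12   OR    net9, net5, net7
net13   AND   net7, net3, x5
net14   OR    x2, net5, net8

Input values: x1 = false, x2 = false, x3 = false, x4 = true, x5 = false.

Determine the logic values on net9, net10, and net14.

net9 = true  net10 = false  net14 = false

net0 = x1 NOR x4 = false NOR true = false
net1 = x3 XOR x4 = false XOR true = true
net2 = net0 XNOR net1 = false XNOR true = false
net5 = net1 AND net0 = true AND false = false
net7 = x5 XNOR net5 = false XNOR false = true
net8 = NOT net7 = NOT true = false
net9 = net0 NOR net2 = false NOR false = true
net10 = net7 NAND net9 = true NAND true = false
net14 = x2 OR net5 OR net8 = false OR false OR false = false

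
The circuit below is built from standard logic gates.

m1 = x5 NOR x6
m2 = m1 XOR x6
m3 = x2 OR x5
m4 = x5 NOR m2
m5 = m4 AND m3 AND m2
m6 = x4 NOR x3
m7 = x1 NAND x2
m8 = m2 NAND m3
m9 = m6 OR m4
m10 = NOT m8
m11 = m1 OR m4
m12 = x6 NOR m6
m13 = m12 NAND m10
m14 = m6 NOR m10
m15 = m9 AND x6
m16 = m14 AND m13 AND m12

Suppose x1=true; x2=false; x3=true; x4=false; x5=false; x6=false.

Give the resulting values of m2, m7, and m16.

m1 = x5 NOR x6 = false NOR false = true
m2 = m1 XOR x6 = true XOR false = true
m3 = x2 OR x5 = false OR false = false
m6 = x4 NOR x3 = false NOR true = false
m7 = x1 NAND x2 = true NAND false = true
m8 = m2 NAND m3 = true NAND false = true
m10 = NOT m8 = NOT true = false
m12 = x6 NOR m6 = false NOR false = true
m13 = m12 NAND m10 = true NAND false = true
m14 = m6 NOR m10 = false NOR false = true
m16 = m14 AND m13 AND m12 = true AND true AND true = true

m2 = true; m7 = true; m16 = true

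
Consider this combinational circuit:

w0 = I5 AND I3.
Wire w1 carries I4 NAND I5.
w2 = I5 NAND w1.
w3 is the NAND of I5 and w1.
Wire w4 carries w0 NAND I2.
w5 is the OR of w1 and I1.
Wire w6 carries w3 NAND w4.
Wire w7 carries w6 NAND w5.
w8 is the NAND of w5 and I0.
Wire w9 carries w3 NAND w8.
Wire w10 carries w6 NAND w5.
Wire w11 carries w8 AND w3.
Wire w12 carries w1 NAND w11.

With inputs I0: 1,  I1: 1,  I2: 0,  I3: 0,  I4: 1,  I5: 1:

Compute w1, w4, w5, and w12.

w1 = 0  w4 = 1  w5 = 1  w12 = 1

w0 = I5 AND I3 = 1 AND 0 = 0
w1 = I4 NAND I5 = 1 NAND 1 = 0
w3 = I5 NAND w1 = 1 NAND 0 = 1
w4 = w0 NAND I2 = 0 NAND 0 = 1
w5 = w1 OR I1 = 0 OR 1 = 1
w8 = w5 NAND I0 = 1 NAND 1 = 0
w11 = w8 AND w3 = 0 AND 1 = 0
w12 = w1 NAND w11 = 0 NAND 0 = 1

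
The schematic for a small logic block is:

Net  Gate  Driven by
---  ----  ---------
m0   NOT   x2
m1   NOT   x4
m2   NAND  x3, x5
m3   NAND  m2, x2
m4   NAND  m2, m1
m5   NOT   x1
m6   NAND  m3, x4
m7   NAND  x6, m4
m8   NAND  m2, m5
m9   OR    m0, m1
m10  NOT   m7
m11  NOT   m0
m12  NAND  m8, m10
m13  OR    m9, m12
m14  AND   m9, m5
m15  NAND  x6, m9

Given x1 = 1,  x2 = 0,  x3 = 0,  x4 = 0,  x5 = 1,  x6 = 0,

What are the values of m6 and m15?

m6 = 1, m15 = 1

m0 = NOT x2 = NOT 0 = 1
m1 = NOT x4 = NOT 0 = 1
m2 = x3 NAND x5 = 0 NAND 1 = 1
m3 = m2 NAND x2 = 1 NAND 0 = 1
m6 = m3 NAND x4 = 1 NAND 0 = 1
m9 = m0 OR m1 = 1 OR 1 = 1
m15 = x6 NAND m9 = 0 NAND 1 = 1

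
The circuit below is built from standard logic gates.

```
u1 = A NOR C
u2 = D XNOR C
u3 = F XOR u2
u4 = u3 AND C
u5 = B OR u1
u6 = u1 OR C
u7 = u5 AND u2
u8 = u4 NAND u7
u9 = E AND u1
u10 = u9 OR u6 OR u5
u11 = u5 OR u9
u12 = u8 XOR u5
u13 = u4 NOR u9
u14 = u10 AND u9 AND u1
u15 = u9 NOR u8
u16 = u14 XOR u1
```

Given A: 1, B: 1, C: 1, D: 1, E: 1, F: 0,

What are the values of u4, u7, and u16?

u4 = 1, u7 = 1, u16 = 0

u1 = A NOR C = 1 NOR 1 = 0
u2 = D XNOR C = 1 XNOR 1 = 1
u3 = F XOR u2 = 0 XOR 1 = 1
u4 = u3 AND C = 1 AND 1 = 1
u5 = B OR u1 = 1 OR 0 = 1
u6 = u1 OR C = 0 OR 1 = 1
u7 = u5 AND u2 = 1 AND 1 = 1
u9 = E AND u1 = 1 AND 0 = 0
u10 = u9 OR u6 OR u5 = 0 OR 1 OR 1 = 1
u14 = u10 AND u9 AND u1 = 1 AND 0 AND 0 = 0
u16 = u14 XOR u1 = 0 XOR 0 = 0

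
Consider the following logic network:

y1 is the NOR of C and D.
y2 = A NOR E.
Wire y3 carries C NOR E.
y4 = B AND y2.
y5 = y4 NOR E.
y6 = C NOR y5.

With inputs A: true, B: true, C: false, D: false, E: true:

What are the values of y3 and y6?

y2 = A NOR E = true NOR true = false
y3 = C NOR E = false NOR true = false
y4 = B AND y2 = true AND false = false
y5 = y4 NOR E = false NOR true = false
y6 = C NOR y5 = false NOR false = true

y3 = false, y6 = true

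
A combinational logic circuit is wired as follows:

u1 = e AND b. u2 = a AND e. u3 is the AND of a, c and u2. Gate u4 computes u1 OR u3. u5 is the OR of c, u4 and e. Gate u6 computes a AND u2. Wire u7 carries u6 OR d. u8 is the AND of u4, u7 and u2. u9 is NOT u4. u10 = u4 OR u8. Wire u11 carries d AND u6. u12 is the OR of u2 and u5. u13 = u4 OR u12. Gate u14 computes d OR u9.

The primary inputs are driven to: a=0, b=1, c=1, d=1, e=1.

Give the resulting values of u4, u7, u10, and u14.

u4 = 1, u7 = 1, u10 = 1, u14 = 1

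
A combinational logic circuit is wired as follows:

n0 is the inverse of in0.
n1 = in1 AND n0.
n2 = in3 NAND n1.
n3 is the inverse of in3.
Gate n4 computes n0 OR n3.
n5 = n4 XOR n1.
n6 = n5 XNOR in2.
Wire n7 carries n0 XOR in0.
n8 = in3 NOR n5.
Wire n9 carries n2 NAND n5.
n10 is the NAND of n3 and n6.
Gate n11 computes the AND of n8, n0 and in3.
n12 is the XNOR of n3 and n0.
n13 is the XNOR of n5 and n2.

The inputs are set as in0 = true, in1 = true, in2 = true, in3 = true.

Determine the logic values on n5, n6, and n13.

n5 = false, n6 = false, n13 = false

n0 = NOT in0 = NOT true = false
n1 = in1 AND n0 = true AND false = false
n2 = in3 NAND n1 = true NAND false = true
n3 = NOT in3 = NOT true = false
n4 = n0 OR n3 = false OR false = false
n5 = n4 XOR n1 = false XOR false = false
n6 = n5 XNOR in2 = false XNOR true = false
n13 = n5 XNOR n2 = false XNOR true = false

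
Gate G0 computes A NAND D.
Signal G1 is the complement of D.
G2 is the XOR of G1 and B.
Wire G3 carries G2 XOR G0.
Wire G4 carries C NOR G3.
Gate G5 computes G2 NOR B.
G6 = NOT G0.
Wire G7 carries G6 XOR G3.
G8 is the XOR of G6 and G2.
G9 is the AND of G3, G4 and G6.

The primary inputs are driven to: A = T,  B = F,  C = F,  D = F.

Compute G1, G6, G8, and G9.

G1 = T; G6 = F; G8 = T; G9 = F

G0 = A NAND D = T NAND F = T
G1 = NOT D = NOT F = T
G2 = G1 XOR B = T XOR F = T
G3 = G2 XOR G0 = T XOR T = F
G4 = C NOR G3 = F NOR F = T
G6 = NOT G0 = NOT T = F
G8 = G6 XOR G2 = F XOR T = T
G9 = G3 AND G4 AND G6 = F AND T AND F = F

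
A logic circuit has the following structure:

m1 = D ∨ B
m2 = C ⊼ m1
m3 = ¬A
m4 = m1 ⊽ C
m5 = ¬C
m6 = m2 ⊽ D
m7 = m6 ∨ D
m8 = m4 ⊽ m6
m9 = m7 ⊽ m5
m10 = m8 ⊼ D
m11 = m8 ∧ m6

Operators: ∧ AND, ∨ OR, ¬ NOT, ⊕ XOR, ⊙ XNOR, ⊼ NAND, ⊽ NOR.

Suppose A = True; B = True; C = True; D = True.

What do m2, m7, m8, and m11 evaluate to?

m2 = False, m7 = True, m8 = True, m11 = False

m1 = D OR B = True OR True = True
m2 = C NAND m1 = True NAND True = False
m4 = m1 NOR C = True NOR True = False
m6 = m2 NOR D = False NOR True = False
m7 = m6 OR D = False OR True = True
m8 = m4 NOR m6 = False NOR False = True
m11 = m8 AND m6 = True AND False = False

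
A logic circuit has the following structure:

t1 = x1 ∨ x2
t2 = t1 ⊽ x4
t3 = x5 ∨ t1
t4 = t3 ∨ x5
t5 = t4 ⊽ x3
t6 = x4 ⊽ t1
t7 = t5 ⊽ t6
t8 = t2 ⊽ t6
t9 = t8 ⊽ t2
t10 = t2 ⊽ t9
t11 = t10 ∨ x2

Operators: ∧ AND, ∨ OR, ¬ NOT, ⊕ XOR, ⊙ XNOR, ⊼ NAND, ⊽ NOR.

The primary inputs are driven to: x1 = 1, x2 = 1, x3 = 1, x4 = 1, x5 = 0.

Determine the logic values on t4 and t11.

t1 = x1 OR x2 = 1 OR 1 = 1
t2 = t1 NOR x4 = 1 NOR 1 = 0
t3 = x5 OR t1 = 0 OR 1 = 1
t4 = t3 OR x5 = 1 OR 0 = 1
t6 = x4 NOR t1 = 1 NOR 1 = 0
t8 = t2 NOR t6 = 0 NOR 0 = 1
t9 = t8 NOR t2 = 1 NOR 0 = 0
t10 = t2 NOR t9 = 0 NOR 0 = 1
t11 = t10 OR x2 = 1 OR 1 = 1

t4 = 1; t11 = 1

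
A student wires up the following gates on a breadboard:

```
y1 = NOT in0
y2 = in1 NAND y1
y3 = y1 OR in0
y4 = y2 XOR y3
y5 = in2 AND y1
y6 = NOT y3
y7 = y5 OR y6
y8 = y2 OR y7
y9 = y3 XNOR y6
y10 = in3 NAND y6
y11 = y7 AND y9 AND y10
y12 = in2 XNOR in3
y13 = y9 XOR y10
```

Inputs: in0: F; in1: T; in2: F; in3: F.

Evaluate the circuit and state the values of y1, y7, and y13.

y1 = NOT in0 = NOT F = T
y3 = y1 OR in0 = T OR F = T
y5 = in2 AND y1 = F AND T = F
y6 = NOT y3 = NOT T = F
y7 = y5 OR y6 = F OR F = F
y9 = y3 XNOR y6 = T XNOR F = F
y10 = in3 NAND y6 = F NAND F = T
y13 = y9 XOR y10 = F XOR T = T

y1 = T  y7 = F  y13 = T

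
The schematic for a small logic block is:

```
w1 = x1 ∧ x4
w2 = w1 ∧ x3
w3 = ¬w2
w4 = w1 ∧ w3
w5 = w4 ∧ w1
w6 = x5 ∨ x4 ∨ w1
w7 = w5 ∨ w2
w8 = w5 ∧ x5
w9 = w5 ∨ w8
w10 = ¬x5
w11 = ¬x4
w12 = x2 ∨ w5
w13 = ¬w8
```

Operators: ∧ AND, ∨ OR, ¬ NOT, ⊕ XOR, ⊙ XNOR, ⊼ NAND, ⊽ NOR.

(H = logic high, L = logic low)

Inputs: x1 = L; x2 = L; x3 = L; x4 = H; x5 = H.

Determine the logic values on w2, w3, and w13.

w2 = L, w3 = H, w13 = H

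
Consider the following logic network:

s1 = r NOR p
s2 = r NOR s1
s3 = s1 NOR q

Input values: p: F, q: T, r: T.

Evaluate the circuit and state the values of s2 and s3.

s1 = r NOR p = T NOR F = F
s2 = r NOR s1 = T NOR F = F
s3 = s1 NOR q = F NOR T = F

s2 = F  s3 = F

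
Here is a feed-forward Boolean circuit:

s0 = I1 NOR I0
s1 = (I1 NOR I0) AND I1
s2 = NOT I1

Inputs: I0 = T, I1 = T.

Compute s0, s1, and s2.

s0 = F  s1 = F  s2 = F

s0 = T NOR T = F
s1 = (T NOR T) AND T = F
s2 = NOT T = F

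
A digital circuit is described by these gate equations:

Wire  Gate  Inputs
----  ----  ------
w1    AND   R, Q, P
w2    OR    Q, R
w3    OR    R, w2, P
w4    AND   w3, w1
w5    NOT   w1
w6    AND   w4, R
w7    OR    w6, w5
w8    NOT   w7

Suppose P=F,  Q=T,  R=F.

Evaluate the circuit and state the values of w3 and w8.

w1 = R AND Q AND P = F AND T AND F = F
w2 = Q OR R = T OR F = T
w3 = R OR w2 OR P = F OR T OR F = T
w4 = w3 AND w1 = T AND F = F
w5 = NOT w1 = NOT F = T
w6 = w4 AND R = F AND F = F
w7 = w6 OR w5 = F OR T = T
w8 = NOT w7 = NOT T = F

w3 = T, w8 = F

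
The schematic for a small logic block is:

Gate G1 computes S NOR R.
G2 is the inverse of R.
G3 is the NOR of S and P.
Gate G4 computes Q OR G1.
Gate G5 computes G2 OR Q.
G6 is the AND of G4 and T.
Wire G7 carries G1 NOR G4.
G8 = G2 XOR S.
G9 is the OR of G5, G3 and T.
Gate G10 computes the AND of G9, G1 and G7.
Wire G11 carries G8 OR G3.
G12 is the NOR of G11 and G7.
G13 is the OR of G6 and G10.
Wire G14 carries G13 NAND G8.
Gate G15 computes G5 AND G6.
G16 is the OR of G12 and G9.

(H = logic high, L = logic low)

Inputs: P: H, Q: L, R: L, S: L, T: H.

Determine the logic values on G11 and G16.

G1 = S NOR R = L NOR L = H
G2 = NOT R = NOT L = H
G3 = S NOR P = L NOR H = L
G4 = Q OR G1 = L OR H = H
G5 = G2 OR Q = H OR L = H
G7 = G1 NOR G4 = H NOR H = L
G8 = G2 XOR S = H XOR L = H
G9 = G5 OR G3 OR T = H OR L OR H = H
G11 = G8 OR G3 = H OR L = H
G12 = G11 NOR G7 = H NOR L = L
G16 = G12 OR G9 = L OR H = H

G11 = H, G16 = H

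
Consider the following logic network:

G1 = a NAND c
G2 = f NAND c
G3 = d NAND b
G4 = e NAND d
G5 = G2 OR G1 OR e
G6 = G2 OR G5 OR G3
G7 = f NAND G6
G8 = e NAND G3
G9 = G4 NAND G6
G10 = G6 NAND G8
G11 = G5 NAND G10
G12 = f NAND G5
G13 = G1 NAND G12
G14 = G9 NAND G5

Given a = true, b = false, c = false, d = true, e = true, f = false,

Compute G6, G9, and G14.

G6 = true; G9 = true; G14 = false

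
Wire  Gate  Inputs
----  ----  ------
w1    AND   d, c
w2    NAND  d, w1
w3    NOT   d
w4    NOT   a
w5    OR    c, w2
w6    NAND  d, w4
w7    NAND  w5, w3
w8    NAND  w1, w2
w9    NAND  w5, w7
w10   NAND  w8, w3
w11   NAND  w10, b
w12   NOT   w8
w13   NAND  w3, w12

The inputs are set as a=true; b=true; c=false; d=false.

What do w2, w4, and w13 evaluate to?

w2 = true, w4 = false, w13 = true

w1 = d AND c = false AND false = false
w2 = d NAND w1 = false NAND false = true
w3 = NOT d = NOT false = true
w4 = NOT a = NOT true = false
w8 = w1 NAND w2 = false NAND true = true
w12 = NOT w8 = NOT true = false
w13 = w3 NAND w12 = true NAND false = true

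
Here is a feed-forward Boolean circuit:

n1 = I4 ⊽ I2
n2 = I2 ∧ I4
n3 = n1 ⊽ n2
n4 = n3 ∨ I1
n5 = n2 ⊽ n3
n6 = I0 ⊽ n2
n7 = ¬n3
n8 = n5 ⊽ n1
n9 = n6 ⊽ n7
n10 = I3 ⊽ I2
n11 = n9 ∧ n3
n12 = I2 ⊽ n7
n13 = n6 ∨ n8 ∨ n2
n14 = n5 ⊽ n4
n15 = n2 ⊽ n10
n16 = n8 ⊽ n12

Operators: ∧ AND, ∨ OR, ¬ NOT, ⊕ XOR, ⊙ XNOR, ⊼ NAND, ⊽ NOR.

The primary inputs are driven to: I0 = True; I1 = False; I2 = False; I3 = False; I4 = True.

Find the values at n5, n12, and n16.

n5 = False  n12 = True  n16 = False

n1 = I4 NOR I2 = True NOR False = False
n2 = I2 AND I4 = False AND True = False
n3 = n1 NOR n2 = False NOR False = True
n5 = n2 NOR n3 = False NOR True = False
n7 = NOT n3 = NOT True = False
n8 = n5 NOR n1 = False NOR False = True
n12 = I2 NOR n7 = False NOR False = True
n16 = n8 NOR n12 = True NOR True = False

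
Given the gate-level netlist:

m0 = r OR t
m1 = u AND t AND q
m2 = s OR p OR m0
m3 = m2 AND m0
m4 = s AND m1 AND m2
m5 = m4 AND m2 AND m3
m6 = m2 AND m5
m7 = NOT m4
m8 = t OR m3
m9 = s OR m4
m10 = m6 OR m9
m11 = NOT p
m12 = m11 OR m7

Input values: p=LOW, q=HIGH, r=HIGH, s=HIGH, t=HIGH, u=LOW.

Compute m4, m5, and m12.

m0 = r OR t = HIGH OR HIGH = HIGH
m1 = u AND t AND q = LOW AND HIGH AND HIGH = LOW
m2 = s OR p OR m0 = HIGH OR LOW OR HIGH = HIGH
m3 = m2 AND m0 = HIGH AND HIGH = HIGH
m4 = s AND m1 AND m2 = HIGH AND LOW AND HIGH = LOW
m5 = m4 AND m2 AND m3 = LOW AND HIGH AND HIGH = LOW
m7 = NOT m4 = NOT LOW = HIGH
m11 = NOT p = NOT LOW = HIGH
m12 = m11 OR m7 = HIGH OR HIGH = HIGH

m4 = LOW, m5 = LOW, m12 = HIGH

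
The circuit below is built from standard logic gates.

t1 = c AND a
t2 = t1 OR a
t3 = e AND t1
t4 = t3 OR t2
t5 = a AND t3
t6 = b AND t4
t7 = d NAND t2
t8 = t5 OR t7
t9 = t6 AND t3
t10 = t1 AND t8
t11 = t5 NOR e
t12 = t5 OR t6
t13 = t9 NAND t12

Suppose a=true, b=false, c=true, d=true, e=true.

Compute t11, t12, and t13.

t1 = c AND a = true AND true = true
t2 = t1 OR a = true OR true = true
t3 = e AND t1 = true AND true = true
t4 = t3 OR t2 = true OR true = true
t5 = a AND t3 = true AND true = true
t6 = b AND t4 = false AND true = false
t9 = t6 AND t3 = false AND true = false
t11 = t5 NOR e = true NOR true = false
t12 = t5 OR t6 = true OR false = true
t13 = t9 NAND t12 = false NAND true = true

t11 = false  t12 = true  t13 = true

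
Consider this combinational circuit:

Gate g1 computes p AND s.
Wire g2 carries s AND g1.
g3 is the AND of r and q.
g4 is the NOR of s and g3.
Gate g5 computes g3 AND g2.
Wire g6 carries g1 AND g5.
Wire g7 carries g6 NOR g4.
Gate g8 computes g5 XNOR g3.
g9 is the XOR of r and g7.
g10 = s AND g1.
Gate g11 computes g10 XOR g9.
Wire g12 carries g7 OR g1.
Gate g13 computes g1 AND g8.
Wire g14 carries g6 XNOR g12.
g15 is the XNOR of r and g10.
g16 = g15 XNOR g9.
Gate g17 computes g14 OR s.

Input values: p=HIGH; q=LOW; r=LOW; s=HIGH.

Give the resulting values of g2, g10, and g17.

g1 = p AND s = HIGH AND HIGH = HIGH
g2 = s AND g1 = HIGH AND HIGH = HIGH
g3 = r AND q = LOW AND LOW = LOW
g4 = s NOR g3 = HIGH NOR LOW = LOW
g5 = g3 AND g2 = LOW AND HIGH = LOW
g6 = g1 AND g5 = HIGH AND LOW = LOW
g7 = g6 NOR g4 = LOW NOR LOW = HIGH
g10 = s AND g1 = HIGH AND HIGH = HIGH
g12 = g7 OR g1 = HIGH OR HIGH = HIGH
g14 = g6 XNOR g12 = LOW XNOR HIGH = LOW
g17 = g14 OR s = LOW OR HIGH = HIGH

g2 = HIGH; g10 = HIGH; g17 = HIGH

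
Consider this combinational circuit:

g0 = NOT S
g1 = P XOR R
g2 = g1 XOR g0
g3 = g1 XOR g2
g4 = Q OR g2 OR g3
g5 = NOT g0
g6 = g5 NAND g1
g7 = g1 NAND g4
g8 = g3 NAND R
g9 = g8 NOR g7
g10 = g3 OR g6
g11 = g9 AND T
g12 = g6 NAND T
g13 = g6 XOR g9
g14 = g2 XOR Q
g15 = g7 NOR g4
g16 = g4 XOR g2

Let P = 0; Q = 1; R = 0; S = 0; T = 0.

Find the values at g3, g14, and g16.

g3 = 1, g14 = 0, g16 = 0

g0 = NOT S = NOT 0 = 1
g1 = P XOR R = 0 XOR 0 = 0
g2 = g1 XOR g0 = 0 XOR 1 = 1
g3 = g1 XOR g2 = 0 XOR 1 = 1
g4 = Q OR g2 OR g3 = 1 OR 1 OR 1 = 1
g14 = g2 XOR Q = 1 XOR 1 = 0
g16 = g4 XOR g2 = 1 XOR 1 = 0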